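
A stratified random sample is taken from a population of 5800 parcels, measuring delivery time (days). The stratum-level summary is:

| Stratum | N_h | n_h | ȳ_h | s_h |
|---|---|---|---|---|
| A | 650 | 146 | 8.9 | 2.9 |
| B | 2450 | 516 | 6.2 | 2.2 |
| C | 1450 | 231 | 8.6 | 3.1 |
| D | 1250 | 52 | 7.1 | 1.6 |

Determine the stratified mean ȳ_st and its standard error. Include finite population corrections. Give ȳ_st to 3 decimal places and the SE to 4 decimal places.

ȳ_st ≈ 7.297, SE ≈ 0.0791

ȳ_st = Σ W_h ȳ_h = (650·8.9 + 2450·6.2 + 1450·8.6 + 1250·7.1)/5800 = 7.29655
V̂(ȳ_st) = Σ W_h² (1 − n_h/N_h) s_h²/n_h, with W_h = N_h/N and N = 5800:
  stratum A: (650/5800)²·(1 − 146/650)·2.9²/146 = 0.000560959
  stratum B: (2450/5800)²·(1 − 516/2450)·2.2²/516 = 0.00132118
  stratum C: (1450/5800)²·(1 − 231/1450)·3.1²/231 = 0.00218588
  stratum D: (1250/5800)²·(1 − 52/1250)·1.6²/52 = 0.00219153
V̂(ȳ_st) = 0.00625955
SE(ȳ_st) = √0.00625955 = 0.0791173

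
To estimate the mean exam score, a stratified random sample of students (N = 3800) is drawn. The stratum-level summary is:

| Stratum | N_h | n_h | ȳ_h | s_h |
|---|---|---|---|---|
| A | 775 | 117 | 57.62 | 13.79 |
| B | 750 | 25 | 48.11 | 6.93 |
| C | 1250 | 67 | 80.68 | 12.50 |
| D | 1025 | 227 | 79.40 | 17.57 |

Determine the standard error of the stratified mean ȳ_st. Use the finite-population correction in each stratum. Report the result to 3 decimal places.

V̂(ȳ_st) = Σ W_h² (1 − n_h/N_h) s_h²/n_h, with W_h = N_h/N and N = 3800:
  stratum A: (775/3800)²·(1 − 117/775)·13.79²/117 = 0.0573988
  stratum B: (750/3800)²·(1 − 25/750)·6.93²/25 = 0.0723367
  stratum C: (1250/3800)²·(1 − 67/1250)·12.50²/67 = 0.238821
  stratum D: (1025/3800)²·(1 − 227/1025)·17.57²/227 = 0.0770331
V̂(ȳ_st) = 0.44559
SE(ȳ_st) = √0.44559 = 0.667525

SE(ȳ_st) ≈ 0.668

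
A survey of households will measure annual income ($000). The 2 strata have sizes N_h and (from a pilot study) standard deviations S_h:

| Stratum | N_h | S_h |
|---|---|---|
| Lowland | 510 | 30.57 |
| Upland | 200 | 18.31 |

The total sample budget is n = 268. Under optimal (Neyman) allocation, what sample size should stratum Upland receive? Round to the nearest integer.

Neyman allocation: n_h = n · N_h S_h / Σ N_i S_i, with n = 268.
  stratum Lowland: N_h·S_h = 510·30.57 = 15590.70
  stratum Upland: N_h·S_h = 200·18.31 = 3662.00
Σ N_h S_h = 19252.70
n for stratum Upland = 268·3662.00/19252.70 = 50.975 → 51

51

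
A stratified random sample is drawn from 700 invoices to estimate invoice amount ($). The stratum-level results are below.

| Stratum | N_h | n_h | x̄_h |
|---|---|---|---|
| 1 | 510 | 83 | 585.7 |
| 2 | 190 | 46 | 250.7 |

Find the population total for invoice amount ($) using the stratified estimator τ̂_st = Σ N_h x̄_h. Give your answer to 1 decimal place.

τ̂_st = Σ N_h x̄_h = 510·585.7 + 190·250.7 = 346340.0

τ̂_st ≈ 346340.0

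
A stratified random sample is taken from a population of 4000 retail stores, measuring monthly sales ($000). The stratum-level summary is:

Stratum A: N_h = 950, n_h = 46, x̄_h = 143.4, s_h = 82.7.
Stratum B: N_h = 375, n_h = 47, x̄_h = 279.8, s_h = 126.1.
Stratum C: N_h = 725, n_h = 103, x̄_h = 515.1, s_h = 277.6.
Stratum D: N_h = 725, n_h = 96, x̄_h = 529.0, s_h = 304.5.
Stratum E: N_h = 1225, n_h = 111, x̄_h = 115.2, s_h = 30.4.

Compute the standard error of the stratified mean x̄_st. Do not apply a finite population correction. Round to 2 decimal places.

V̂(x̄_st) = Σ W_h² s_h²/n_h, with W_h = N_h/N and N = 4000:
  stratum A: (950/4000)²·82.7²/46 = 8.38649
  stratum B: (375/4000)²·126.1²/47 = 2.97355
  stratum C: (725/4000)²·277.6²/103 = 24.5786
  stratum D: (725/4000)²·304.5²/96 = 31.7292
  stratum E: (1225/4000)²·30.4²/111 = 0.780866
V̂(x̄_st) = 68.4488
SE(x̄_st) = √68.4488 = 8.27338

SE(x̄_st) ≈ 8.27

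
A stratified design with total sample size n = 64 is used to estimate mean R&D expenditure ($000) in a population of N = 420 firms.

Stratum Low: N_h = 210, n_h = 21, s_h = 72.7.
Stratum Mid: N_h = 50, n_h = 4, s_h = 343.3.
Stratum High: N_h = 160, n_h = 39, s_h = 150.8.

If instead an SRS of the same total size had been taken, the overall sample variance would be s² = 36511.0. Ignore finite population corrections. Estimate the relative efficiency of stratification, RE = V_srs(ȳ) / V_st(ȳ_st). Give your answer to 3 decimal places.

V̂(ȳ_st) = Σ W_h² s_h²/n_h, with W_h = N_h/N and N = 420:
  stratum Low: (210/420)²·72.7²/21 = 62.9201
  stratum Mid: (50/420)²·343.3²/4 = 417.57
  stratum High: (160/420)²·150.8²/39 = 84.6213
V_st = 565.111
V_srs = s²/n = 36511.0/64 = 570.484
Relative efficiency = V_srs / V_st = 570.484/565.111 = 1.0095

RE ≈ 1.010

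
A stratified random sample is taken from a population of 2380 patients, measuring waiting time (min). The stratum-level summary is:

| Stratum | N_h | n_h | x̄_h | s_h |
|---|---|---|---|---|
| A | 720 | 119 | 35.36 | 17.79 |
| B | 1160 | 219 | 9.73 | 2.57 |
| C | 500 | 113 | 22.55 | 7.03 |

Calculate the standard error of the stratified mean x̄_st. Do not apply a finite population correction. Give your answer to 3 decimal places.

V̂(x̄_st) = Σ W_h² s_h²/n_h, with W_h = N_h/N and N = 2380:
  stratum A: (720/2380)²·17.79²/119 = 0.243397
  stratum B: (1160/2380)²·2.57²/219 = 0.00716447
  stratum C: (500/2380)²·7.03²/113 = 0.0193027
V̂(x̄_st) = 0.269865
SE(x̄_st) = √0.269865 = 0.519485

SE(x̄_st) ≈ 0.519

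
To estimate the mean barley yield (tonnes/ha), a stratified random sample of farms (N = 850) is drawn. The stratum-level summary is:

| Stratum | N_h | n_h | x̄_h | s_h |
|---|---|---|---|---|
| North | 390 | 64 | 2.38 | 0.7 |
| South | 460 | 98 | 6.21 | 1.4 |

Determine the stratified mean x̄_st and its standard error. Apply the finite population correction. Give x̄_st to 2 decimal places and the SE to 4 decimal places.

x̄_st ≈ 4.45, SE ≈ 0.0772

x̄_st = Σ W_h x̄_h = (390·2.38 + 460·6.21)/850 = 4.45271
V̂(x̄_st) = Σ W_h² (1 − n_h/N_h) s_h²/n_h, with W_h = N_h/N and N = 850:
  stratum North: (390/850)²·(1 − 64/390)·0.7²/64 = 0.00134729
  stratum South: (460/850)²·(1 − 98/460)·1.4²/98 = 0.00460955
V̂(x̄_st) = 0.00595684
SE(x̄_st) = √0.00595684 = 0.0771806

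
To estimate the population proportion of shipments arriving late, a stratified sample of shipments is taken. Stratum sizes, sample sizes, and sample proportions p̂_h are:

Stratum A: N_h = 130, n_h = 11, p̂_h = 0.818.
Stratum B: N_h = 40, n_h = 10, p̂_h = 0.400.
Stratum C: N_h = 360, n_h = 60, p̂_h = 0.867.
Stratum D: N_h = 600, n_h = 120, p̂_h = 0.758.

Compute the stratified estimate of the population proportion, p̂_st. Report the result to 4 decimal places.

N = 1130; stratum weights W_h = N_h/N.
p̂_st = Σ W_h p̂_h = (130·0.818 + 40·0.400 + 360·0.867 + 600·0.758)/1130 = 0.78696

p̂_st ≈ 0.7870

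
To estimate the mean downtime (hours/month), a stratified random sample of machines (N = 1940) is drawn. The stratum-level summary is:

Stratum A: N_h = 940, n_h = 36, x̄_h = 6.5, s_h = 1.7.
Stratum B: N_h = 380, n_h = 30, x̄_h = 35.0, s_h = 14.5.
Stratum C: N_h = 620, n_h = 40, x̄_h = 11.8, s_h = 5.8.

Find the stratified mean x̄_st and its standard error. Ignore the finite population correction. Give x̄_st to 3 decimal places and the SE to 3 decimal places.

x̄_st = Σ W_h x̄_h = (940·6.5 + 380·35.0 + 620·11.8)/1940 = 13.77629
V̂(x̄_st) = Σ W_h² s_h²/n_h, with W_h = N_h/N and N = 1940:
  stratum A: (940/1940)²·1.7²/36 = 0.0188472
  stratum B: (380/1940)²·14.5²/30 = 0.268892
  stratum C: (620/1940)²·5.8²/40 = 0.0858966
V̂(x̄_st) = 0.373636
SE(x̄_st) = √0.373636 = 0.611258

x̄_st ≈ 13.776, SE ≈ 0.611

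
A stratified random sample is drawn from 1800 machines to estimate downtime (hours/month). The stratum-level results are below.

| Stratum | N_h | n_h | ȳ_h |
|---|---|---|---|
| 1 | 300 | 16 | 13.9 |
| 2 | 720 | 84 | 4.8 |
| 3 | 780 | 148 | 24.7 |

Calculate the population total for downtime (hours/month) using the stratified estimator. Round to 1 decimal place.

τ̂_st ≈ 26892.0

τ̂_st = Σ N_h ȳ_h = 300·13.9 + 720·4.8 + 780·24.7 = 26892.0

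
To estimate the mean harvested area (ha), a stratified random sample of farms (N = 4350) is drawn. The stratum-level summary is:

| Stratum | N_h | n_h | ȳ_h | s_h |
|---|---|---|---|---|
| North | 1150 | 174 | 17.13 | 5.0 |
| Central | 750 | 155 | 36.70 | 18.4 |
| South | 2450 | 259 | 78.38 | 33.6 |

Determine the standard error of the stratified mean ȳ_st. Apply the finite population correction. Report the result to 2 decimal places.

SE(ȳ_st) ≈ 1.14

V̂(ȳ_st) = Σ W_h² (1 − n_h/N_h) s_h²/n_h, with W_h = N_h/N and N = 4350:
  stratum North: (1150/4350)²·(1 − 174/1150)·5.0²/174 = 0.00852236
  stratum Central: (750/4350)²·(1 − 155/750)·18.4²/155 = 0.0515114
  stratum South: (2450/4350)²·(1 − 259/2450)·33.6²/259 = 1.23654
V̂(ȳ_st) = 1.29658
SE(ȳ_st) = √1.29658 = 1.13867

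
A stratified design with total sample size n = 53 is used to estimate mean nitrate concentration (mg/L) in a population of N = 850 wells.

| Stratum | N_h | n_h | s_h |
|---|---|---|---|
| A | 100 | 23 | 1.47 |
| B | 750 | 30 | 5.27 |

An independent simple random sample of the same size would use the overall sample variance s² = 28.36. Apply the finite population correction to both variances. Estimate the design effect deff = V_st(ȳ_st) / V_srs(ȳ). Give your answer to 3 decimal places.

deff ≈ 1.381

V̂(ȳ_st) = Σ W_h² (1 − n_h/N_h) s_h²/n_h, with W_h = N_h/N and N = 850:
  stratum A: (100/850)²·(1 − 23/100)·1.47²/23 = 0.00100129
  stratum B: (750/850)²·(1 − 30/750)·5.27²/30 = 0.69192
V_st = 0.692921
V_srs = (1 − 53/850)·28.36/53 = 0.50173
deff = V_st / V_srs = 0.692921/0.50173 = 1.3811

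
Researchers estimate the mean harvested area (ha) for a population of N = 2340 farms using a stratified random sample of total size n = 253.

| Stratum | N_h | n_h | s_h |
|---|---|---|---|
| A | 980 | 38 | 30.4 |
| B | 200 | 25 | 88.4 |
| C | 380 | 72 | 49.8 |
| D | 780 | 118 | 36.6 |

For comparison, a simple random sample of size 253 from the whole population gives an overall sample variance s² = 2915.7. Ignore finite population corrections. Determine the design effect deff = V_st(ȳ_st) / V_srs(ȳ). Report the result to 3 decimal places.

V̂(ȳ_st) = Σ W_h² s_h²/n_h, with W_h = N_h/N and N = 2340:
  stratum A: (980/2340)²·30.4²/38 = 4.26564
  stratum B: (200/2340)²·88.4²/25 = 2.28346
  stratum C: (380/2340)²·49.8²/72 = 0.908368
  stratum D: (780/2340)²·36.6²/118 = 1.26136
V_st = 8.71882
V_srs = s²/n = 2915.7/253 = 11.5245
deff = V_st / V_srs = 8.71882/11.5245 = 0.7565

deff ≈ 0.757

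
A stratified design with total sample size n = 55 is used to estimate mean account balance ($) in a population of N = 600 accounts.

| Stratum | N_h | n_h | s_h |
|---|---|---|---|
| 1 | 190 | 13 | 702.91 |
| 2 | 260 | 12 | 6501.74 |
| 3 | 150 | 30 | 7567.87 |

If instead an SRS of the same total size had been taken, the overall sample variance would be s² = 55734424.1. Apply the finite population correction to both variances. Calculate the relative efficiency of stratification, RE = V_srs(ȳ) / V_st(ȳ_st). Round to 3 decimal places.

RE ≈ 1.261

V̂(ȳ_st) = Σ W_h² (1 − n_h/N_h) s_h²/n_h, with W_h = N_h/N and N = 600:
  stratum 1: (190/600)²·(1 − 13/190)·702.91²/13 = 3550.43
  stratum 2: (260/600)²·(1 − 12/260)·6501.74²/12 = 630958
  stratum 3: (150/600)²·(1 − 30/150)·7567.87²/30 = 95454.4
V_st = 729963
V_srs = (1 − 55/600)·55734424.1/55 = 920462
Relative efficiency = V_srs / V_st = 920462/729963 = 1.2610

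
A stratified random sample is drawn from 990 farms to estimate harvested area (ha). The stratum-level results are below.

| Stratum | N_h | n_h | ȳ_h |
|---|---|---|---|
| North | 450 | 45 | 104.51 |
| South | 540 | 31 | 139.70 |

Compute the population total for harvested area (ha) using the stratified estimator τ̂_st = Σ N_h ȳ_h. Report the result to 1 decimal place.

τ̂_st = Σ N_h ȳ_h = 450·104.51 + 540·139.70 = 122467.5

τ̂_st ≈ 122467.5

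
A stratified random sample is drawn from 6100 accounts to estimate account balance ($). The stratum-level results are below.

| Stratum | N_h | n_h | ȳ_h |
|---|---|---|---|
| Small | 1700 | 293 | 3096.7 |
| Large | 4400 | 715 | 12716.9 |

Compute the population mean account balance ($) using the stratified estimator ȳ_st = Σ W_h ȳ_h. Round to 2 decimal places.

ȳ_st ≈ 10035.86

N = Σ N_h = 6100. Stratum weights W_h = N_h/N.
ȳ_st = (1700·3096.7 + 4400·12716.9) / 6100 = 10035.8607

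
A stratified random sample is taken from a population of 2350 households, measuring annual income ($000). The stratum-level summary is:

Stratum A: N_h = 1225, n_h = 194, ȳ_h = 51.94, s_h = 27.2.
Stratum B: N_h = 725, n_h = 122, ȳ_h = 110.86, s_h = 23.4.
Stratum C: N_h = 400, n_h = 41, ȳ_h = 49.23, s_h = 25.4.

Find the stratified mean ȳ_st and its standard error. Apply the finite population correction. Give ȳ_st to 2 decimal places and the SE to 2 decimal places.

ȳ_st ≈ 69.66, SE ≈ 1.28

ȳ_st = Σ W_h ȳ_h = (1225·51.94 + 725·110.86 + 400·49.23)/2350 = 69.65617
V̂(ȳ_st) = Σ W_h² (1 − n_h/N_h) s_h²/n_h, with W_h = N_h/N and N = 2350:
  stratum A: (1225/2350)²·(1 − 194/1225)·27.2²/194 = 0.872158
  stratum B: (725/2350)²·(1 − 122/725)·23.4²/122 = 0.355297
  stratum C: (400/2350)²·(1 − 41/400)·25.4²/41 = 0.409169
V̂(ȳ_st) = 1.63662
SE(ȳ_st) = √1.63662 = 1.27931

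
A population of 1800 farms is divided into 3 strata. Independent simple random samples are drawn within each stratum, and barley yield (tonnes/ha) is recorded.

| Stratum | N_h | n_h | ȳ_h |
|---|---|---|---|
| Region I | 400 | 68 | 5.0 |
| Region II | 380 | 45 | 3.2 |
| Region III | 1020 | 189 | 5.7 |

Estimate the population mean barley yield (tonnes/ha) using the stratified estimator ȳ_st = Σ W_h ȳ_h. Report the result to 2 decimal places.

N = Σ N_h = 1800. Stratum weights W_h = N_h/N.
ȳ_st = (400·5.0 + 380·3.2 + 1020·5.7) / 1800 = 5.0167

ȳ_st ≈ 5.02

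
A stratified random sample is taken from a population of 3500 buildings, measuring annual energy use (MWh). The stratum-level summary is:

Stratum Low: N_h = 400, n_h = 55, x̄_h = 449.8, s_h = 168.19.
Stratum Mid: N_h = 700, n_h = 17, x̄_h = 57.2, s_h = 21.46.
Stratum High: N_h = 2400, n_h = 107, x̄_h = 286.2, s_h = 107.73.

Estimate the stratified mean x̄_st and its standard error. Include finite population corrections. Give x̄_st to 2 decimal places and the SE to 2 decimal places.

x̄_st ≈ 259.10, SE ≈ 7.46

x̄_st = Σ W_h x̄_h = (400·449.8 + 700·57.2 + 2400·286.2)/3500 = 259.09714
V̂(x̄_st) = Σ W_h² (1 − n_h/N_h) s_h²/n_h, with W_h = N_h/N and N = 3500:
  stratum Low: (400/3500)²·(1 − 55/400)·168.19²/55 = 5.79403
  stratum Mid: (700/3500)²·(1 − 17/700)·21.46²/17 = 1.05729
  stratum High: (2400/3500)²·(1 − 107/2400)·107.73²/107 = 48.7269
V̂(x̄_st) = 55.5782
SE(x̄_st) = √55.5782 = 7.45508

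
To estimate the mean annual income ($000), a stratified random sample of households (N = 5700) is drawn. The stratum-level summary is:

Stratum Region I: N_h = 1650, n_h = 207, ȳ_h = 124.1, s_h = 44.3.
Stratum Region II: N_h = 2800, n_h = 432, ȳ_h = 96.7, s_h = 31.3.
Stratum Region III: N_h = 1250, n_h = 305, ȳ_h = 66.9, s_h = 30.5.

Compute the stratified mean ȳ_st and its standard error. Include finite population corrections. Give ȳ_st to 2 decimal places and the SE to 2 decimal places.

ȳ_st = Σ W_h ȳ_h = (1650·124.1 + 2800·96.7 + 1250·66.9)/5700 = 98.09649
V̂(ȳ_st) = Σ W_h² (1 − n_h/N_h) s_h²/n_h, with W_h = N_h/N and N = 5700:
  stratum Region I: (1650/5700)²·(1 − 207/1650)·44.3²/207 = 0.694765
  stratum Region II: (2800/5700)²·(1 − 432/2800)·31.3²/432 = 0.462802
  stratum Region III: (1250/5700)²·(1 − 305/1250)·30.5²/305 = 0.11089
V̂(ȳ_st) = 1.26846
SE(ȳ_st) = √1.26846 = 1.12626

ȳ_st ≈ 98.10, SE ≈ 1.13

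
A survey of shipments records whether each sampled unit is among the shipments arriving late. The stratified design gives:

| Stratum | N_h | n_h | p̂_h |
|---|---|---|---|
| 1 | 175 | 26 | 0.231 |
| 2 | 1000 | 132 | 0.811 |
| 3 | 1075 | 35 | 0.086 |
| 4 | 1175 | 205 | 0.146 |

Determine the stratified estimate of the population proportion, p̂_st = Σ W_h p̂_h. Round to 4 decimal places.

p̂_st ≈ 0.3257

N = 3425; stratum weights W_h = N_h/N.
p̂_st = Σ W_h p̂_h = (175·0.231 + 1000·0.811 + 1075·0.086 + 1175·0.146)/3425 = 0.32567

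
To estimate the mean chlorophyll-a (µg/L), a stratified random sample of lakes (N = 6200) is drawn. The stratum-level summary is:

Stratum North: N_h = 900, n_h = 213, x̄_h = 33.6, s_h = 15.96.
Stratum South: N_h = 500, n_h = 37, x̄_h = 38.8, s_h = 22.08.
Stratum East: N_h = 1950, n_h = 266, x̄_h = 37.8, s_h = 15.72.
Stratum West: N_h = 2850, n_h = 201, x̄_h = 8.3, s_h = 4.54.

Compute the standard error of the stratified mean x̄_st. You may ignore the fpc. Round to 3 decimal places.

V̂(x̄_st) = Σ W_h² s_h²/n_h, with W_h = N_h/N and N = 6200:
  stratum North: (900/6200)²·15.96²/213 = 0.0251993
  stratum South: (500/6200)²·22.08²/37 = 0.0856945
  stratum East: (1950/6200)²·15.72²/266 = 0.0918987
  stratum West: (2850/6200)²·4.54²/201 = 0.0216682
V̂(x̄_st) = 0.224461
SE(x̄_st) = √0.224461 = 0.473773

SE(x̄_st) ≈ 0.474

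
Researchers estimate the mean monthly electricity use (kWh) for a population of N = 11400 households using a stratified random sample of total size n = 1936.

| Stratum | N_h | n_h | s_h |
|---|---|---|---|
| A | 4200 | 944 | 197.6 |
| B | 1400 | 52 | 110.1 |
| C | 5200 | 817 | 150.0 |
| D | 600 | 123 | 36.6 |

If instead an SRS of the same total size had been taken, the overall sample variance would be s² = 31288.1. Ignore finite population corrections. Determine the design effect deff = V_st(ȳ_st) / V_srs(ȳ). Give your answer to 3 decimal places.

V̂(ȳ_st) = Σ W_h² s_h²/n_h, with W_h = N_h/N and N = 11400:
  stratum A: (4200/11400)²·197.6²/944 = 5.61424
  stratum B: (1400/11400)²·110.1²/52 = 3.51575
  stratum C: (5200/11400)²·150.0²/817 = 5.73004
  stratum D: (600/11400)²·36.6²/123 = 0.0301682
V_st = 14.8902
V_srs = s²/n = 31288.1/1936 = 16.1612
deff = V_st / V_srs = 14.8902/16.1612 = 0.9214

deff ≈ 0.921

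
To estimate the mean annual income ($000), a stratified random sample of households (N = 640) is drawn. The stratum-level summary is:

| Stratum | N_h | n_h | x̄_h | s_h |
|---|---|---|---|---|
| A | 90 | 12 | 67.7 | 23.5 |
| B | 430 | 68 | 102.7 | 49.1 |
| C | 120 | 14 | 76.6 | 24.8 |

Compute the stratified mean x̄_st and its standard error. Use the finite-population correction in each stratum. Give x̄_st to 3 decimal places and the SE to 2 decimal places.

x̄_st = Σ W_h x̄_h = (90·67.7 + 430·102.7 + 120·76.6)/640 = 92.88438
V̂(x̄_st) = Σ W_h² (1 − n_h/N_h) s_h²/n_h, with W_h = N_h/N and N = 640:
  stratum A: (90/640)²·(1 − 12/90)·23.5²/12 = 0.788736
  stratum B: (430/640)²·(1 − 68/430)·49.1²/68 = 13.4732
  stratum C: (120/640)²·(1 − 14/120)·24.8²/14 = 1.36428
V̂(x̄_st) = 15.6262
SE(x̄_st) = √15.6262 = 3.953

x̄_st ≈ 92.884, SE ≈ 3.95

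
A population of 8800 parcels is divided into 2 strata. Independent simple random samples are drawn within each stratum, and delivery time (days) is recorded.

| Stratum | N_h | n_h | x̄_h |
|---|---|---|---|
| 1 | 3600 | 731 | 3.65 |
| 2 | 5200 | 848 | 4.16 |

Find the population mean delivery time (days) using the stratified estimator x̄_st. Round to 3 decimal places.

N = Σ N_h = 8800. Stratum weights W_h = N_h/N.
x̄_st = (3600·3.65 + 5200·4.16) / 8800 = 3.95136

x̄_st ≈ 3.951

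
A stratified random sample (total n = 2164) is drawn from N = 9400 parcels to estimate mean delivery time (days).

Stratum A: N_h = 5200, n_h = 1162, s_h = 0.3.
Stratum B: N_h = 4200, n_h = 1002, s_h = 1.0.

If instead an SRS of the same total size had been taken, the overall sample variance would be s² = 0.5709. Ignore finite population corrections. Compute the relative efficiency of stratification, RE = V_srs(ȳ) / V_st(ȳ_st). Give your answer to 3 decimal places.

RE ≈ 1.183

V̂(ȳ_st) = Σ W_h² s_h²/n_h, with W_h = N_h/N and N = 9400:
  stratum A: (5200/9400)²·0.3²/1162 = 2.37021e-05
  stratum B: (4200/9400)²·1.0²/1002 = 0.000199239
V_st = 0.000222941
V_srs = s²/n = 0.5709/2164 = 0.000263817
Relative efficiency = V_srs / V_st = 0.000263817/0.000222941 = 1.1833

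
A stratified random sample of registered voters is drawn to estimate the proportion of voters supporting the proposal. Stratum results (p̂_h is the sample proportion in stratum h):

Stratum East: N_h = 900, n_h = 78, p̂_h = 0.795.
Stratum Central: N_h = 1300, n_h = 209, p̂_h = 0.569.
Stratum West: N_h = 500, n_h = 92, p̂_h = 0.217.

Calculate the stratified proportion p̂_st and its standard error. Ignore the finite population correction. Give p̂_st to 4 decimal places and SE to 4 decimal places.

N = 2700; stratum weights W_h = N_h/N.
p̂_st = Σ W_h p̂_h = (900·0.795 + 1300·0.569 + 500·0.217)/2700 = 0.57915
V̂(p̂_st) = Σ W_h² p̂_h(1−p̂_h)/(n_h−1):
  stratum East: (900/2700)²·0.795·0.205/77 = 0.000235173
  stratum Central: (1300/2700)²·0.569·0.431/208 = 0.000273329
  stratum West: (500/2700)²·0.217·0.783/91 = 6.40313e-05
V̂(p̂_st) = 0.000572533; SE = √V̂ = 0.0239277

p̂_st ≈ 0.5791, SE ≈ 0.0239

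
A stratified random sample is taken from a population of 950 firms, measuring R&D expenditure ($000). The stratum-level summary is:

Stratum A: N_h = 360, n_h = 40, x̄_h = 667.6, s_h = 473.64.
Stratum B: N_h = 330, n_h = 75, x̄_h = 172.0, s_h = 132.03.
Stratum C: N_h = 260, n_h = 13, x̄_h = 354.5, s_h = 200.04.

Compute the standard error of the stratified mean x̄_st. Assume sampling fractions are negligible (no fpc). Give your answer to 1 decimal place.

SE(x̄_st) ≈ 32.6

V̂(x̄_st) = Σ W_h² s_h²/n_h, with W_h = N_h/N and N = 950:
  stratum A: (360/950)²·473.64²/40 = 805.368
  stratum B: (330/950)²·132.03²/75 = 28.0456
  stratum C: (260/950)²·200.04²/13 = 230.563
V̂(x̄_st) = 1063.98
SE(x̄_st) = √1063.98 = 32.6187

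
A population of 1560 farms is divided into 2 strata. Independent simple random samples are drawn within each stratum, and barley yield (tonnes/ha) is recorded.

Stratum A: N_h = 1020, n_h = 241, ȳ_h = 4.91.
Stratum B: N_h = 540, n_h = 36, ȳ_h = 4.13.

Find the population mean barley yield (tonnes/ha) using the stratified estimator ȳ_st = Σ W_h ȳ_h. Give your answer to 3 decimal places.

ȳ_st ≈ 4.640

N = Σ N_h = 1560. Stratum weights W_h = N_h/N.
ȳ_st = (1020·4.91 + 540·4.13) / 1560 = 4.64000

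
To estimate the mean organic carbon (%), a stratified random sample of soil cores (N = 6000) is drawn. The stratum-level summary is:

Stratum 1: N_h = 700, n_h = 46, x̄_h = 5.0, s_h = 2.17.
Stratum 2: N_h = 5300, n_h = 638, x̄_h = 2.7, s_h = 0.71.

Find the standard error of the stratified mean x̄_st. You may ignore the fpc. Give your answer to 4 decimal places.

SE(x̄_st) ≈ 0.0448

V̂(x̄_st) = Σ W_h² s_h²/n_h, with W_h = N_h/N and N = 6000:
  stratum 1: (700/6000)²·2.17²/46 = 0.00139333
  stratum 2: (5300/6000)²·0.71²/638 = 0.000616517
V̂(x̄_st) = 0.00200985
SE(x̄_st) = √0.00200985 = 0.0448314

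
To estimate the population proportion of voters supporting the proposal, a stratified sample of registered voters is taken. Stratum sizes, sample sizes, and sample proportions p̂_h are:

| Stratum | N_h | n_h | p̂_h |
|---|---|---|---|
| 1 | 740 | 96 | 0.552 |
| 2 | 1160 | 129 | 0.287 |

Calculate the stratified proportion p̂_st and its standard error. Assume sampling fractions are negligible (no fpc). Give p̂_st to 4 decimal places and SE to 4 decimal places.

N = 1900; stratum weights W_h = N_h/N.
p̂_st = Σ W_h p̂_h = (740·0.552 + 1160·0.287)/1900 = 0.39021
V̂(p̂_st) = Σ W_h² p̂_h(1−p̂_h)/(n_h−1):
  stratum 1: (740/1900)²·0.552·0.448/95 = 0.000394866
  stratum 2: (1160/1900)²·0.287·0.713/128 = 0.000595896
V̂(p̂_st) = 0.000990762; SE = √V̂ = 0.0314764

p̂_st ≈ 0.3902, SE ≈ 0.0315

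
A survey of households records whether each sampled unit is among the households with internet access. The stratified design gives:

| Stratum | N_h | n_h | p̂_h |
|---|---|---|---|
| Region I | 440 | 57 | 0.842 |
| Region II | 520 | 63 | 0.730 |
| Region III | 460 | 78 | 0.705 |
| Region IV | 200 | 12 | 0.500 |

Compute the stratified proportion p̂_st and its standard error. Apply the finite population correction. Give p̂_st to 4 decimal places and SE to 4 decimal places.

p̂_st ≈ 0.7249, SE ≈ 0.0308

N = 1620; stratum weights W_h = N_h/N.
p̂_st = Σ W_h p̂_h = (440·0.842 + 520·0.730 + 460·0.705 + 200·0.500)/1620 = 0.72493
V̂(p̂_st) = Σ W_h² (1 − n_h/N_h) p̂_h(1−p̂_h)/(n_h−1):
  stratum Region I: (440/1620)²·(1 − 57/440)·0.842·0.158/56 = 0.000152547
  stratum Region II: (520/1620)²·(1 − 63/520)·0.730·0.270/62 = 0.000287862
  stratum Region III: (460/1620)²·(1 − 78/460)·0.705·0.295/77 = 0.000180847
  stratum Region IV: (200/1620)²·(1 − 12/200)·0.500·0.500/11 = 0.000325616
V̂(p̂_st) = 0.000946871; SE = √V̂ = 0.0307713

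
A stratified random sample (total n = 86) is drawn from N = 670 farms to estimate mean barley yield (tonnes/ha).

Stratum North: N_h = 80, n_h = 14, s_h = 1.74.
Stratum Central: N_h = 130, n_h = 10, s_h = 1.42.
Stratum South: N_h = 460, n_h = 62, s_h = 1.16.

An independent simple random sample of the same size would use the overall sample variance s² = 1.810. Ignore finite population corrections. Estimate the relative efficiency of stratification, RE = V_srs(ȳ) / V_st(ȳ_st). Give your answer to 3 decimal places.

RE ≈ 1.007

V̂(ȳ_st) = Σ W_h² s_h²/n_h, with W_h = N_h/N and N = 670:
  stratum North: (80/670)²·1.74²/14 = 0.00308319
  stratum Central: (130/670)²·1.42²/10 = 0.00759126
  stratum South: (460/670)²·1.16²/62 = 0.0102303
V_st = 0.0209048
V_srs = s²/n = 1.810/86 = 0.0210465
Relative efficiency = V_srs / V_st = 0.0210465/0.0209048 = 1.0068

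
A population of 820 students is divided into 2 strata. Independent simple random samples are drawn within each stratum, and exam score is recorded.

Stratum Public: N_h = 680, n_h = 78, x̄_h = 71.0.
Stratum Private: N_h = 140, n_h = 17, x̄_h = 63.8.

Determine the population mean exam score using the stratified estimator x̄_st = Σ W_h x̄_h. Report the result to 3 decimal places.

N = Σ N_h = 820. Stratum weights W_h = N_h/N.
x̄_st = (680·71.0 + 140·63.8) / 820 = 69.77073

x̄_st ≈ 69.771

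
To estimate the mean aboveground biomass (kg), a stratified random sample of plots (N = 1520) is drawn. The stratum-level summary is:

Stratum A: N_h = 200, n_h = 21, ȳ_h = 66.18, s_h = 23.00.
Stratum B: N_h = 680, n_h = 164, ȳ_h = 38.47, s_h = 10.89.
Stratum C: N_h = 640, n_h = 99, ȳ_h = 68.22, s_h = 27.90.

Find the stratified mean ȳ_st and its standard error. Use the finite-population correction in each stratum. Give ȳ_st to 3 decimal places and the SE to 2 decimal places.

ȳ_st = Σ W_h ȳ_h = (200·66.18 + 680·38.47 + 640·68.22)/1520 = 54.64237
V̂(ȳ_st) = Σ W_h² (1 − n_h/N_h) s_h²/n_h, with W_h = N_h/N and N = 1520:
  stratum A: (200/1520)²·(1 − 21/200)·23.00²/21 = 0.39033
  stratum B: (680/1520)²·(1 − 164/680)·10.89²/164 = 0.10982
  stratum C: (640/1520)²·(1 − 99/640)·27.90²/99 = 1.17832
V̂(ȳ_st) = 1.67847
SE(ȳ_st) = √1.67847 = 1.29556

ȳ_st ≈ 54.642, SE ≈ 1.30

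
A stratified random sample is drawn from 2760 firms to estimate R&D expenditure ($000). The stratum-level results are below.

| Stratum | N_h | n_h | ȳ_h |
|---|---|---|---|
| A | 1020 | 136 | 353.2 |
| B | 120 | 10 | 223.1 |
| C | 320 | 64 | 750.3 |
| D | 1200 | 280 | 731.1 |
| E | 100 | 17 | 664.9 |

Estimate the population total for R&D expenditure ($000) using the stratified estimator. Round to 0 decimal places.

τ̂_st ≈ 1570942

τ̂_st = Σ N_h ȳ_h = 1020·353.2 + 120·223.1 + 320·750.3 + 1200·731.1 + 100·664.9 = 1570942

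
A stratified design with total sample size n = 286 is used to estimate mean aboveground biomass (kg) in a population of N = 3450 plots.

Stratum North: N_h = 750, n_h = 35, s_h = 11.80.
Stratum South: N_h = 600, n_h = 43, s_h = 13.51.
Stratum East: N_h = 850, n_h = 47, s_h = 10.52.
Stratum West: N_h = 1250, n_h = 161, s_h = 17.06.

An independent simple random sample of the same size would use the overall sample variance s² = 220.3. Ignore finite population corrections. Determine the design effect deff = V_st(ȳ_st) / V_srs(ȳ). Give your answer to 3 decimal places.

deff ≈ 0.904

V̂(ȳ_st) = Σ W_h² s_h²/n_h, with W_h = N_h/N and N = 3450:
  stratum North: (750/3450)²·11.80²/35 = 0.18801
  stratum South: (600/3450)²·13.51²/43 = 0.128383
  stratum East: (850/3450)²·10.52²/47 = 0.142933
  stratum West: (1250/3450)²·17.06²/161 = 0.237309
V_st = 0.696635
V_srs = s²/n = 220.3/286 = 0.77028
deff = V_st / V_srs = 0.696635/0.77028 = 0.9044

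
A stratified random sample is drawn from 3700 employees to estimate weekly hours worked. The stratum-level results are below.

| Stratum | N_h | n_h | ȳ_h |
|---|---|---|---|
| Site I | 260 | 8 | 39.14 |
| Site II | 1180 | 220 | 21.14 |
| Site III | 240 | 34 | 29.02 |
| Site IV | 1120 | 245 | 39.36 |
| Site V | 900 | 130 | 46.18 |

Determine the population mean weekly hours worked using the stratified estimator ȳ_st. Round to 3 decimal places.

N = Σ N_h = 3700. Stratum weights W_h = N_h/N.
ȳ_st = (260·39.14 + 1180·21.14 + 240·29.02 + 1120·39.36 + 900·46.18) / 3700 = 34.52205

ȳ_st ≈ 34.522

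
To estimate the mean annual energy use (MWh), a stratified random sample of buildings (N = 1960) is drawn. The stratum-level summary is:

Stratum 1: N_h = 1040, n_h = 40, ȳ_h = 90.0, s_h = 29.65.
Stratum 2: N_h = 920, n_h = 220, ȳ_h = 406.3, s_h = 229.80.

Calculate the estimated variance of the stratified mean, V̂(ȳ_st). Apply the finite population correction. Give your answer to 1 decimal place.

V̂(ȳ_st) ≈ 46.2

V̂(ȳ_st) = Σ W_h² (1 − n_h/N_h) s_h²/n_h, with W_h = N_h/N and N = 1960:
  stratum 1: (1040/1960)²·(1 − 40/1040)·29.65²/40 = 5.94991
  stratum 2: (920/1960)²·(1 − 220/920)·229.80²/220 = 40.2394
V̂(ȳ_st) = 46.1893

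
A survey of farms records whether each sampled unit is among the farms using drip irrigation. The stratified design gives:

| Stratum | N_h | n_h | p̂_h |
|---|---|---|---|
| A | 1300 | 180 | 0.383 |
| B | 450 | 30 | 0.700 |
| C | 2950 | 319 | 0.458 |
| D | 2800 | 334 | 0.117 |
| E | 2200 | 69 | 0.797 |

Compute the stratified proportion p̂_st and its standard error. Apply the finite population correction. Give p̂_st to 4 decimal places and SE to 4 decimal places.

p̂_st ≈ 0.4376, SE ≈ 0.0155

N = 9700; stratum weights W_h = N_h/N.
p̂_st = Σ W_h p̂_h = (1300·0.383 + 450·0.700 + 2950·0.458 + 2800·0.117 + 2200·0.797)/9700 = 0.43763
V̂(p̂_st) = Σ W_h² (1 − n_h/N_h) p̂_h(1−p̂_h)/(n_h−1):
  stratum A: (1300/9700)²·(1 − 180/1300)·0.383·0.617/179 = 2.04291e-05
  stratum B: (450/9700)²·(1 − 30/450)·0.700·0.300/29 = 1.45459e-05
  stratum C: (2950/9700)²·(1 − 319/2950)·0.458·0.542/318 = 6.43928e-05
  stratum D: (2800/9700)²·(1 − 334/2800)·0.117·0.883/333 = 2.27672e-05
  stratum E: (2200/9700)²·(1 − 69/2200)·0.797·0.203/68 = 0.000118552
V̂(p̂_st) = 0.000240687; SE = √V̂ = 0.0155141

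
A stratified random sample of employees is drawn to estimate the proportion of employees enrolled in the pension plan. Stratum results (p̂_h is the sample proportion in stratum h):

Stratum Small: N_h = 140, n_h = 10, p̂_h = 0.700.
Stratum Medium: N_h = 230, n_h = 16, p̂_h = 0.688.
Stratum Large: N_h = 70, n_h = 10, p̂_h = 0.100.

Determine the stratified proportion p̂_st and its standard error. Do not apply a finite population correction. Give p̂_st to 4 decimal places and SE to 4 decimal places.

N = 440; stratum weights W_h = N_h/N.
p̂_st = Σ W_h p̂_h = (140·0.700 + 230·0.688 + 70·0.100)/440 = 0.59827
V̂(p̂_st) = Σ W_h² p̂_h(1−p̂_h)/(n_h−1):
  stratum Small: (140/440)²·0.700·0.300/9 = 0.00236226
  stratum Medium: (230/440)²·0.688·0.312/15 = 0.00391023
  stratum Large: (70/440)²·0.100·0.900/9 = 0.000253099
V̂(p̂_st) = 0.00652559; SE = √V̂ = 0.0807811

p̂_st ≈ 0.5983, SE ≈ 0.0808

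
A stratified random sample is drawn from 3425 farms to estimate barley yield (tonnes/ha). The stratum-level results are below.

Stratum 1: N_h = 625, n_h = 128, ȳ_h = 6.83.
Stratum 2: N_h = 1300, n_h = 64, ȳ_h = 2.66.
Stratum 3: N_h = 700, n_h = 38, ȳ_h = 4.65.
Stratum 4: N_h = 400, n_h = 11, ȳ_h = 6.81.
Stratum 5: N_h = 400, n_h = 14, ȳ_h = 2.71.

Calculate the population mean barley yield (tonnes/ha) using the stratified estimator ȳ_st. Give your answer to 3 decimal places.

ȳ_st ≈ 4.318

N = Σ N_h = 3425. Stratum weights W_h = N_h/N.
ȳ_st = (625·6.83 + 1300·2.66 + 700·4.65 + 400·6.81 + 400·2.71) / 3425 = 4.31818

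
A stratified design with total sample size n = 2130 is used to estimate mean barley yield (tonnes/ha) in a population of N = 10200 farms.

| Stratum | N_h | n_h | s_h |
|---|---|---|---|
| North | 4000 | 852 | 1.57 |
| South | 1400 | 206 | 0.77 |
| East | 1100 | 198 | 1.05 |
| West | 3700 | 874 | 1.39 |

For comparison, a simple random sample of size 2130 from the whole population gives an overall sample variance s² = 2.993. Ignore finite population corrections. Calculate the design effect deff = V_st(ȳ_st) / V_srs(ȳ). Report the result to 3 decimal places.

V̂(ȳ_st) = Σ W_h² s_h²/n_h, with W_h = N_h/N and N = 10200:
  stratum North: (4000/10200)²·1.57²/852 = 0.000444917
  stratum South: (1400/10200)²·0.77²/206 = 5.42213e-05
  stratum East: (1100/10200)²·1.05²/198 = 6.47587e-05
  stratum West: (3700/10200)²·1.39²/874 = 0.000290885
V_st = 0.000854782
V_srs = s²/n = 2.993/2130 = 0.00140516
deff = V_st / V_srs = 0.000854782/0.00140516 = 0.6083

deff ≈ 0.608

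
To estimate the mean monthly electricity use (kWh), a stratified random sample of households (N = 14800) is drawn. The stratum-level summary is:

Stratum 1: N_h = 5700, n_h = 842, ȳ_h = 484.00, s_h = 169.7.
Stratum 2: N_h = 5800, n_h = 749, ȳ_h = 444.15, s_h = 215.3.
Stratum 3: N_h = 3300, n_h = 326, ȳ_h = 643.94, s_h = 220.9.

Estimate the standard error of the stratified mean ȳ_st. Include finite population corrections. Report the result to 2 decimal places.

V̂(ȳ_st) = Σ W_h² (1 − n_h/N_h) s_h²/n_h, with W_h = N_h/N and N = 14800:
  stratum 1: (5700/14800)²·(1 − 842/5700)·169.7²/842 = 4.32375
  stratum 2: (5800/14800)²·(1 − 749/5800)·215.3²/749 = 8.27729
  stratum 3: (3300/14800)²·(1 − 326/3300)·220.9²/326 = 6.70664
V̂(ȳ_st) = 19.3077
SE(ȳ_st) = √19.3077 = 4.39405

SE(ȳ_st) ≈ 4.39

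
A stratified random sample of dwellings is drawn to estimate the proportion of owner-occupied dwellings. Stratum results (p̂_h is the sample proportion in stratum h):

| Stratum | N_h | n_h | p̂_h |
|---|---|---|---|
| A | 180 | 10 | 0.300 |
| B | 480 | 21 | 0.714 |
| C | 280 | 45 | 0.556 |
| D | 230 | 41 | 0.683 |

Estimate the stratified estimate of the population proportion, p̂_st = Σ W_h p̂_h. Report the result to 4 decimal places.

p̂_st ≈ 0.6064

N = 1170; stratum weights W_h = N_h/N.
p̂_st = Σ W_h p̂_h = (180·0.300 + 480·0.714 + 280·0.556 + 230·0.683)/1170 = 0.60640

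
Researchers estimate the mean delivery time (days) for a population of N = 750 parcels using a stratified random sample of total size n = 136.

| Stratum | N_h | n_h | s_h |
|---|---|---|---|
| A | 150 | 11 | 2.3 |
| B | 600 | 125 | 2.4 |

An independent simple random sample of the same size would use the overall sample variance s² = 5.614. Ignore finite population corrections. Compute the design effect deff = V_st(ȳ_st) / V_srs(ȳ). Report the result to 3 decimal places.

V̂(ȳ_st) = Σ W_h² s_h²/n_h, with W_h = N_h/N and N = 750:
  stratum A: (150/750)²·2.3²/11 = 0.0192364
  stratum B: (600/750)²·2.4²/125 = 0.0294912
V_st = 0.0487276
V_srs = s²/n = 5.614/136 = 0.0412794
deff = V_st / V_srs = 0.0487276/0.0412794 = 1.1804

deff ≈ 1.180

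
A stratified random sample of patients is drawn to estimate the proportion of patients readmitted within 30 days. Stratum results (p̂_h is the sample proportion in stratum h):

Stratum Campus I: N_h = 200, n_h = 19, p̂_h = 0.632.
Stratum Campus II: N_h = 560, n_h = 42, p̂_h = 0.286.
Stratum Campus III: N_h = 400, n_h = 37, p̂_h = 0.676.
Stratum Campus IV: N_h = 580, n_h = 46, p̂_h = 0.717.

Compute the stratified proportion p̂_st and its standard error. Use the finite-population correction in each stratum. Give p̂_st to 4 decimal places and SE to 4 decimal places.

N = 1740; stratum weights W_h = N_h/N.
p̂_st = Σ W_h p̂_h = (200·0.632 + 560·0.286 + 400·0.676 + 580·0.717)/1740 = 0.55909
V̂(p̂_st) = Σ W_h² (1 − n_h/N_h) p̂_h(1−p̂_h)/(n_h−1):
  stratum Campus I: (200/1740)²·(1 − 19/200)·0.632·0.368/18 = 0.000154491
  stratum Campus II: (560/1740)²·(1 − 42/560)·0.286·0.714/41 = 0.000477199
  stratum Campus III: (400/1740)²·(1 − 37/400)·0.676·0.324/36 = 0.000291781
  stratum Campus IV: (580/1740)²·(1 − 46/580)·0.717·0.283/45 = 0.000461279
V̂(p̂_st) = 0.00138475; SE = √V̂ = 0.0372122

p̂_st ≈ 0.5591, SE ≈ 0.0372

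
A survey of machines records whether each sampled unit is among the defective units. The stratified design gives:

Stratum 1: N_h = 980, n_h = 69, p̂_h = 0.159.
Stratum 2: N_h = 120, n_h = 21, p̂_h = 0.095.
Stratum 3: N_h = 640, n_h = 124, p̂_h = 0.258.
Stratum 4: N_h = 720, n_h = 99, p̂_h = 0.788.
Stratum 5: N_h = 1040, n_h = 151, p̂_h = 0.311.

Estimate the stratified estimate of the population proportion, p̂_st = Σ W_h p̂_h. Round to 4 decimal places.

p̂_st ≈ 0.3495

N = 3500; stratum weights W_h = N_h/N.
p̂_st = Σ W_h p̂_h = (980·0.159 + 120·0.095 + 640·0.258 + 720·0.788 + 1040·0.311)/3500 = 0.34947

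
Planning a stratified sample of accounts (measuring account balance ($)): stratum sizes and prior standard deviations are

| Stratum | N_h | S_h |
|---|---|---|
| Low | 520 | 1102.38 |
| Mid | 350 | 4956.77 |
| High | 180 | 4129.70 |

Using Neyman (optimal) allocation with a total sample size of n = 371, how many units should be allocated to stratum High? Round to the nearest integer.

90

Neyman allocation: n_h = n · N_h S_h / Σ N_i S_i, with n = 371.
  stratum Low: N_h·S_h = 520·1102.38 = 573237.60
  stratum Mid: N_h·S_h = 350·4956.77 = 1734869.50
  stratum High: N_h·S_h = 180·4129.70 = 743346.00
Σ N_h S_h = 3051453.10
n for stratum High = 371·743346.00/3051453.10 = 90.377 → 90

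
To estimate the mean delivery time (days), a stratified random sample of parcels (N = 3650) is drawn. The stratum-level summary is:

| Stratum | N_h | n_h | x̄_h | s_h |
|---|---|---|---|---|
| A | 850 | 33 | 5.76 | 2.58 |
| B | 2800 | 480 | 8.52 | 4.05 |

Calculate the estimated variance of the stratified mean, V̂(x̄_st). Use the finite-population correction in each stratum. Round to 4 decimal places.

V̂(x̄_st) = Σ W_h² (1 − n_h/N_h) s_h²/n_h, with W_h = N_h/N and N = 3650:
  stratum A: (850/3650)²·(1 − 33/850)·2.58²/33 = 0.0105143
  stratum B: (2800/3650)²·(1 − 480/2800)·4.05²/480 = 0.0166621
V̂(x̄_st) = 0.0271764

V̂(x̄_st) ≈ 0.0272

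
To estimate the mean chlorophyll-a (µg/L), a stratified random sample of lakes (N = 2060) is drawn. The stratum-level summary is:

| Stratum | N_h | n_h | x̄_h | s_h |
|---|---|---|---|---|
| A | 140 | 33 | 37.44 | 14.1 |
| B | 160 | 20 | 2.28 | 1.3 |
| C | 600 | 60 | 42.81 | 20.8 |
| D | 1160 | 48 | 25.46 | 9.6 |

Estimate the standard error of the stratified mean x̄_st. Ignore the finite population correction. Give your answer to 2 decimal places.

V̂(x̄_st) = Σ W_h² s_h²/n_h, with W_h = N_h/N and N = 2060:
  stratum A: (140/2060)²·14.1²/33 = 0.0278257
  stratum B: (160/2060)²·1.3²/20 = 0.000509756
  stratum C: (600/2060)²·20.8²/60 = 0.611707
  stratum D: (1160/2060)²·9.6²/48 = 0.608811
V̂(x̄_st) = 1.24885
SE(x̄_st) = √1.24885 = 1.11752

SE(x̄_st) ≈ 1.12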